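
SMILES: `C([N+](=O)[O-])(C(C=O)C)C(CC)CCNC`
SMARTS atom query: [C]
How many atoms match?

The query [C] means: uppercase C matches aliphatic (non-aromatic) carbon only.
Check the 15 heavy atoms by environment: 10× C → match; 2× O → no; 1× N (charge +1) → no; 1× O (charge -1) → no; 1× N → no.
That gives 10 matching atoms.

10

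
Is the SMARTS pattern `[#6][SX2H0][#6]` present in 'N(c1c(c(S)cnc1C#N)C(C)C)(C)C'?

The pattern [#6][SX2H0][#6] describes an aliphatic sulfur bridging two carbons with no H on the sulfur — a thioether.
The closest candidate here is a thiol (-SH), but the sulfur has H1, not H0 bridging two carbons. No other fragment satisfies the full query, so there is no match.

No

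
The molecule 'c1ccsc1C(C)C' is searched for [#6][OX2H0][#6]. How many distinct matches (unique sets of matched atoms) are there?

0

[#6][OX2H0][#6] is the SMARTS for an ether: an aliphatic oxygen bridging two carbons with no H on the oxygen.
No fragment in the molecule satisfies every constraint, giving 0 matches.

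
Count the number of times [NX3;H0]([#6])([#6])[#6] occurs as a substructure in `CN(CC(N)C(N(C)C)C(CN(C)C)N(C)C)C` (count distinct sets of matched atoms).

4

[NX3;H0]([#6])([#6])[#6] is the SMARTS for a tertiary amine: a trivalent nitrogen with no H, bonded to three carbons.
The molecule carries 4 separate instances of a dimethylamino group (-N(CH3)2) meeting every constraint; each maps to a distinct set of atoms, giving 4 matches.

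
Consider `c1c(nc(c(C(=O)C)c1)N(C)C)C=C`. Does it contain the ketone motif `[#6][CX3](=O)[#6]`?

Yes

The pattern [#6][CX3](=O)[#6] describes a carbonyl carbon (no H) flanked by two carbons — a ketone.
The molecule carries an acetyl/ketone group (-C(=O)CH3), whose atoms satisfy every constraint of the query, so the pattern matches.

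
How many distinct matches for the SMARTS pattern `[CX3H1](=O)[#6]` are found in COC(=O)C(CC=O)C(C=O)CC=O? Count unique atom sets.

[CX3H1](=O)[#6] is the SMARTS for an aldehyde: an sp2 carbon with one H, double-bonded to O and single-bonded to carbon.
The molecule carries 3 separate instances of an aldehyde (-CHO) meeting every constraint; each maps to a distinct set of atoms, giving 3 matches.

3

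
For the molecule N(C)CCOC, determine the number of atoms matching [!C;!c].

2

Check the 6 heavy atoms by environment: 4× C → no; 1× O → match; 1× N → match.
Summing the matching environments: 1 + 1 = 2 matching atoms.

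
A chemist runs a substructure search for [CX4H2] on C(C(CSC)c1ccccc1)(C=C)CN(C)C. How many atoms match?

2

Check the 17 heavy atoms by environment: 2× C (H2, X4) → match; 2× C (H1, X4) → no; 1× c (aromatic, H0, X3) → no; 5× c (aromatic, H1, X3) → no; 1× S (H0, X2) → no; 3× C (H3, X4) → no; 1× C (H1, X3) → no; 1× C (H2, X3) → no; 1× N (H0, X3) → no.
That gives 2 matching atoms.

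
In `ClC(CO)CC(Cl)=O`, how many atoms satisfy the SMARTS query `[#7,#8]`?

2

The query [#7,#8] means: nitrogen or oxygen (comma = OR).
Check the 8 heavy atoms by environment: 4× C → no; 2× O → match; 2× Cl → no.
That gives 2 matching atoms.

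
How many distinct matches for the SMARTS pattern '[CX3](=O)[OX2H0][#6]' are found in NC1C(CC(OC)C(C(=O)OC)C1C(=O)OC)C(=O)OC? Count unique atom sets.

3

[CX3](=O)[OX2H0][#6] is the SMARTS for an ester: a carbonyl carbon bonded to an oxygen that is itself bonded to carbon (no H on that O).
The molecule carries 3 separate instances of a methyl-ester group (-C(=O)OCH3) meeting every constraint; each maps to a distinct set of atoms, giving 3 matches.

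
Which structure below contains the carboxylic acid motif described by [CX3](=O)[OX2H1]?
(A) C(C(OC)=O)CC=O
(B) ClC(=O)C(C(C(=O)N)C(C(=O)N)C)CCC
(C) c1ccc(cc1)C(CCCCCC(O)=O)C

C

[CX3](=O)[OX2H1] describes an sp2 carbon double-bonded to O and single-bonded to an -OH oxygen (a carboxylic acid).
(A) has an aldehyde (-CHO) but there is no singly-bonded oxygen on the carbonyl carbon.
(B) has a primary amide (-C(=O)NH2) but the carbonyl is bonded to N, not to an -OH oxygen.
(C) contains a carboxylic acid group (-C(=O)OH), which satisfies every atom and bond constraint.
So the answer is (C).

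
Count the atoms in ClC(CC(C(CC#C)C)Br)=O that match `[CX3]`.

1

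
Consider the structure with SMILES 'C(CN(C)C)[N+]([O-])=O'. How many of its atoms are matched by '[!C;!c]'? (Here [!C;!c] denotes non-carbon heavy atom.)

Check the 8 heavy atoms by environment: 4× C → no; 1× N (charge +1) → match; 1× O (charge -1) → match; 1× O → match; 1× N → match.
Summing the matching environments: 1 + 1 + 1 + 1 = 4 matching atoms.

4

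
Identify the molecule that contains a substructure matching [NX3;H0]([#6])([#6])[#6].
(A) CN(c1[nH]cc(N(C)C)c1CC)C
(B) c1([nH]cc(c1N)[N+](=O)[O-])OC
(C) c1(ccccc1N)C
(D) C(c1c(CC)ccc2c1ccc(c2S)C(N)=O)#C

A

[NX3;H0]([#6])([#6])[#6] describes a trivalent nitrogen with no H, bonded to three carbons (a tertiary amine).
(A) contains a dimethylamino group (-N(CH3)2), which satisfies every atom and bond constraint.
(B) has a primary amino group (-NH2) but the nitrogen has H2, not H0 with three carbons.
(C) has a primary amino group (-NH2) but the nitrogen has H2, not H0 with three carbons.
(D) has a primary amide (-C(=O)NH2) but the amide nitrogen has H2 and only one carbon neighbour.
So the answer is (A).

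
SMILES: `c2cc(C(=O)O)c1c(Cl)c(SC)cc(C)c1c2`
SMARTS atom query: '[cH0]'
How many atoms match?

6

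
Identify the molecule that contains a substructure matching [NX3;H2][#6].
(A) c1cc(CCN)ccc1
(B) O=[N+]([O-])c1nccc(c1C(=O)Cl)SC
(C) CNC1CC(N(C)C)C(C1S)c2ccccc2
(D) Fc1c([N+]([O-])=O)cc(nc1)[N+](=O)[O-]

A

[NX3;H2][#6] describes a trivalent nitrogen with two H attached to carbon (a primary amine).
(A) contains a primary amino group (-NH2), which satisfies every atom and bond constraint.
(B) has a nitro group (-[N+](=O)[O-]) but the nitrogen is [N+] with no H, not NX3H2.
(C) has a dimethylamino group (-N(CH3)2) but the nitrogen has H0, not H2.
(D) has a nitro group (-[N+](=O)[O-]) but the nitrogen is [N+] with no H, not NX3H2.
So the answer is (A).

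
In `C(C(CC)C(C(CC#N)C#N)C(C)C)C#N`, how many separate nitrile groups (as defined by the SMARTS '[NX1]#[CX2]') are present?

3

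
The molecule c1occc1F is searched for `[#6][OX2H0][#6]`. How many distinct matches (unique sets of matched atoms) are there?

[#6][OX2H0][#6] is the SMARTS for an ether: an aliphatic oxygen bridging two carbons with no H on the oxygen.
No fragment in the molecule satisfies every constraint, giving 0 matches.

0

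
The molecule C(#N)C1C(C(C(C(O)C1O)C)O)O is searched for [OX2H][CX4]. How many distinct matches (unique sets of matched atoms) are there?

4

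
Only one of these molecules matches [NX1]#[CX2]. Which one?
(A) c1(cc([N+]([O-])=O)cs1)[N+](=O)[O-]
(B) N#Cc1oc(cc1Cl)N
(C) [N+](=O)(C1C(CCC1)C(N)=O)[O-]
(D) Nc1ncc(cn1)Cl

B

[NX1]#[CX2] describes a nitrogen triple-bonded to a two-connected carbon (a nitrile).
(A) has a nitro group (-[N+](=O)[O-]) but there is no C#N triple bond.
(B) contains a nitrile (-C#N), which satisfies every atom and bond constraint.
(C) has a nitro group (-[N+](=O)[O-]) but there is no C#N triple bond.
(D) has a primary amino group (-NH2) but the nitrogen is NX3 (three connections), not NX1 triple-bonded.
So the answer is (B).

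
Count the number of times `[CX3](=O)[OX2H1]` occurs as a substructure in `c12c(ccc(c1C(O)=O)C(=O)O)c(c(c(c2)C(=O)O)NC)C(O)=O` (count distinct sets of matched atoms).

4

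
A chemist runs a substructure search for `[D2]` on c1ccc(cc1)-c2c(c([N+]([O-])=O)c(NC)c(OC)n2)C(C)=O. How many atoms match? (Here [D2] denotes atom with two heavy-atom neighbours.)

8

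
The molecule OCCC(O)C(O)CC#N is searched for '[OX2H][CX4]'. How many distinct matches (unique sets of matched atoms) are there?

3

[OX2H][CX4] is the SMARTS for an aliphatic alcohol: a hydroxyl oxygen bound to an sp3 (X4) carbon.
The molecule carries 3 separate instances of a hydroxyl group (-OH) meeting every constraint; each maps to a distinct set of atoms, giving 3 matches.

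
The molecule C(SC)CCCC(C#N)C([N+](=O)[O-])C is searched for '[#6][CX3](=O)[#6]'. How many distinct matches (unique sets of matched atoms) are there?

0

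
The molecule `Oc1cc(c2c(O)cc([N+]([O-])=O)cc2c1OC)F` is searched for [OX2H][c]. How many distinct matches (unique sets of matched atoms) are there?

2

[OX2H][c] is the SMARTS for a phenol: a hydroxyl oxygen attached to an aromatic carbon.
The molecule carries 2 separate instances of a hydroxyl group (-OH) meeting every constraint; each maps to a distinct set of atoms, giving 2 matches.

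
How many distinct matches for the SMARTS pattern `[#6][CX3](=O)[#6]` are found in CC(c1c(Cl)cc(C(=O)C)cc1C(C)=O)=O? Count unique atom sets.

3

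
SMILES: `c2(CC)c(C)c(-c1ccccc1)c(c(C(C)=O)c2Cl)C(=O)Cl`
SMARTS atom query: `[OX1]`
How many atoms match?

2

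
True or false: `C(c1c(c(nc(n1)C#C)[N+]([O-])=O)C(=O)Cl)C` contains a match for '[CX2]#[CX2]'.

The pattern [CX2]#[CX2] describes a carbon-carbon triple bond — an alkyne.
The molecule carries an ethynyl group (-C#CH), whose atoms satisfy every constraint of the query, so the pattern matches.

True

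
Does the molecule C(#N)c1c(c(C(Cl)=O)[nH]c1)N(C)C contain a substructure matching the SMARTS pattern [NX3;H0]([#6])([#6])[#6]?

The pattern [NX3;H0]([#6])([#6])[#6] describes a trivalent nitrogen with no H, bonded to three carbons — a tertiary amine.
The molecule carries a dimethylamino group (-N(CH3)2), whose atoms satisfy every constraint of the query, so the pattern matches.

Yes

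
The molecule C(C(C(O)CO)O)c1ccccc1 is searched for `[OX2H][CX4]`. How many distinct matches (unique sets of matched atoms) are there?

3

[OX2H][CX4] is the SMARTS for an aliphatic alcohol: a hydroxyl oxygen bound to an sp3 (X4) carbon.
The molecule carries 3 separate instances of a hydroxyl group (-OH) meeting every constraint; each maps to a distinct set of atoms, giving 3 matches.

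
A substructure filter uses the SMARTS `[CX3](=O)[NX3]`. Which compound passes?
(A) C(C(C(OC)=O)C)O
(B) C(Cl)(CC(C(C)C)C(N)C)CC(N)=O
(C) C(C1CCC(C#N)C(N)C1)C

[CX3](=O)[NX3] describes a carbonyl carbon bonded to a trivalent nitrogen (an amide).
(A) has a methyl-ester group (-C(=O)OCH3) but the carbonyl is bonded to O, not to an NX3 nitrogen.
(B) contains a primary amide (-C(=O)NH2), which satisfies every atom and bond constraint.
(C) has a nitrile (-C#N) but the nitrile N is NX1 (triple-bonded), not NX3.
So the answer is (B).

B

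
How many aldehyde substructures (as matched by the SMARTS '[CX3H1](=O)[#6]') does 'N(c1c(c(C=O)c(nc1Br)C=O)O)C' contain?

2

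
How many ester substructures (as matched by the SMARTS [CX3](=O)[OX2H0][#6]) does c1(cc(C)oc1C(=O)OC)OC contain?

1

[CX3](=O)[OX2H0][#6] is the SMARTS for an ester: a carbonyl carbon bonded to an oxygen that is itself bonded to carbon (no H on that O).
Exactly one fragment in the molecule meets all constraints, giving 1 match.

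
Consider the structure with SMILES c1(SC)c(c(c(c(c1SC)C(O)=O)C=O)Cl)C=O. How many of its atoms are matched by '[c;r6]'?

The query [c;r6] means: aromatic carbon that belongs to a six-membered ring.
Check the 18 heavy atoms by environment: 6× c (aromatic, in 6-ring) → match; 2× S (acyclic) → no; 5× C (acyclic) → no; 1× Cl (acyclic) → no; 4× O (acyclic) → no.
That gives 6 matching atoms.

6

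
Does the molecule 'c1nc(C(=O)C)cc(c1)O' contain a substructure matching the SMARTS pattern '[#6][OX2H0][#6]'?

No

The pattern [#6][OX2H0][#6] describes an aliphatic oxygen bridging two carbons with no H on the oxygen — an ether.
The closest candidate here is a hydroxyl group (-OH), but the oxygen has H1, not H0 bridging two carbons. No other fragment satisfies the full query, so there is no match.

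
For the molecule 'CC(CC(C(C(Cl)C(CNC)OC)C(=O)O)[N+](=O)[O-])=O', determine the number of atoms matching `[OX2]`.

Check the 20 heavy atoms by environment: 9× C (X4) → no; 2× C (X3) → no; 3× O (X1) → no; 2× O (X2) → match; 1× N (X3) → no; 1× Cl (X1) → no; 1× N (charge +1, X3) → no; 1× O (charge -1, X1) → no.
That gives 2 matching atoms.

2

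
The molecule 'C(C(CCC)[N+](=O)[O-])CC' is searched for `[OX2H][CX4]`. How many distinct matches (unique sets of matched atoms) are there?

0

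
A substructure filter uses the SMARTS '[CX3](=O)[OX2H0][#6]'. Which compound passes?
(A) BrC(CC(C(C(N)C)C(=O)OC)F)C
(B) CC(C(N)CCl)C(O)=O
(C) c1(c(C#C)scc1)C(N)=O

A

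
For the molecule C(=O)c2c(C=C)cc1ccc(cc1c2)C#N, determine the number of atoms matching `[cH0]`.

5

Check the 16 heavy atoms by environment: 5× c (aromatic, H0) → match; 5× c (aromatic, H1) → no; 2× C (H1) → no; 1× C (H2) → no; 1× O (H0) → no; 1× C (H0) → no; 1× N (H0) → no.
That gives 5 matching atoms.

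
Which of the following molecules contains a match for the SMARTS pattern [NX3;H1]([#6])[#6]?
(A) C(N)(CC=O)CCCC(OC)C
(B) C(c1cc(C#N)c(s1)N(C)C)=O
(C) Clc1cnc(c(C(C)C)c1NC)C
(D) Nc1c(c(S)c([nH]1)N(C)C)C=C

C

[NX3;H1]([#6])[#6] describes a trivalent nitrogen with one H, bonded to two carbons (a secondary amine).
(A) has a primary amino group (-NH2) but the nitrogen has H2 and only one carbon neighbour.
(B) has a dimethylamino group (-N(CH3)2) but the nitrogen has H0, not H1.
(C) contains an N-methylamino group (-NHCH3), which satisfies every atom and bond constraint.
(D) has a primary amino group (-NH2) but the nitrogen has H2 and only one carbon neighbour.
So the answer is (C).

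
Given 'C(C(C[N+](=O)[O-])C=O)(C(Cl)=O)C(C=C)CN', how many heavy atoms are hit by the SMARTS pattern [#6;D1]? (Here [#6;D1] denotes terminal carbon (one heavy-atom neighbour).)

1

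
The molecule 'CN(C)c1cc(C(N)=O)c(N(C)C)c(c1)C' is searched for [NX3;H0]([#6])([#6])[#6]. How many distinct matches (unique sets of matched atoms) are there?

[NX3;H0]([#6])([#6])[#6] is the SMARTS for a tertiary amine: a trivalent nitrogen with no H, bonded to three carbons.
The molecule carries 2 separate instances of a dimethylamino group (-N(CH3)2) meeting every constraint; each maps to a distinct set of atoms, giving 2 matches.

2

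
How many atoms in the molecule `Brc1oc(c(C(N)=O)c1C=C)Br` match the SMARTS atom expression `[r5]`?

5

The query [r5] means: r5 matches atoms in a five-membered ring.
Check the 12 heavy atoms by environment: 1× o (aromatic, in 5-ring) → match; 4× c (aromatic, in 5-ring) → match; 3× C (acyclic) → no; 1× O (acyclic) → no; 1× N (acyclic) → no; 2× Br (acyclic) → no.
Summing the matching environments: 1 + 4 = 5 matching atoms.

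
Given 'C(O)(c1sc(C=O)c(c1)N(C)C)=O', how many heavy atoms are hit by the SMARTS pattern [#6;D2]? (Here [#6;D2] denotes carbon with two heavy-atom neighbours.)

The query [#6;D2] means: any carbon bonded to exactly two heavy atoms.
Check the 13 heavy atoms by environment: 1× s (aromatic, D2) → no; 3× c (aromatic, D3) → no; 1× c (aromatic, D2) → match; 1× N (D3) → no; 2× C (D1) → no; 1× C (D2) → match; 3× O (D1) → no; 1× C (D3) → no.
Summing the matching environments: 1 + 1 = 2 matching atoms.

2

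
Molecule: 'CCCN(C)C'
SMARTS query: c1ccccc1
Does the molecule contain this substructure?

No

The pattern c1ccccc1 describes six aromatic carbons in a ring — a benzene ring.
The closest candidate here is a methyl group (-CH3), but no six-membered all-carbon aromatic ring is present. No other fragment satisfies the full query, so there is no match.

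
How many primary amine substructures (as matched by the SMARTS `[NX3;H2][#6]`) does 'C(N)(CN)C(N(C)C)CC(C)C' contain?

[NX3;H2][#6] is the SMARTS for a primary amine: a trivalent nitrogen with two H attached to carbon.
The molecule carries 2 separate instances of a primary amino group (-NH2) meeting every constraint; each maps to a distinct set of atoms, giving 2 matches.

2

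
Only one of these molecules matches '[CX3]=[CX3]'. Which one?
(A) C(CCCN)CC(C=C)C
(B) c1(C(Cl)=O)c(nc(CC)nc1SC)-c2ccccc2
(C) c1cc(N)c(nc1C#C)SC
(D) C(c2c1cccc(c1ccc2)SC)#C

[CX3]=[CX3] describes a non-aromatic C=C double bond between two sp2 carbons (an alkene).
(A) contains a vinyl group (-CH=CH2), which satisfies every atom and bond constraint.
(B) has an ethyl group (-CH2CH3) but its C-C bond is a single bond between CX4 carbons, not CX3=CX3.
(C) has an ethynyl group (-C#CH) but the C-C bond is a triple bond, not a double bond.
(D) has an ethynyl group (-C#CH) but the C-C bond is a triple bond, not a double bond.
So the answer is (A).

A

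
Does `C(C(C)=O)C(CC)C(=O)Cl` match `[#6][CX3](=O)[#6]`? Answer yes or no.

The pattern [#6][CX3](=O)[#6] describes a carbonyl carbon (no H) flanked by two carbons — a ketone.
The molecule carries an acetyl/ketone group (-C(=O)CH3), whose atoms satisfy every constraint of the query, so the pattern matches.

Yes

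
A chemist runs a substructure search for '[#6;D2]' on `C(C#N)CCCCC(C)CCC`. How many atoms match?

8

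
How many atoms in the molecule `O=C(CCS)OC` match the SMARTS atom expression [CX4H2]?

2

The query [CX4H2] means: sp3 carbon (X4) with exactly two hydrogens.
Check the 7 heavy atoms by environment: 2× C (H2, X4) → match; 1× C (H0, X3) → no; 1× O (H0, X1) → no; 1× O (H0, X2) → no; 1× C (H3, X4) → no; 1× S (H1, X2) → no.
That gives 2 matching atoms.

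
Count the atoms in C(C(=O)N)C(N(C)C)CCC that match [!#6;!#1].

3

The query [!#6;!#1] means: not carbon and not hydrogen — any heteroatom.
Check the 11 heavy atoms by environment: 8× C → no; 2× N → match; 1× O → match.
Summing the matching environments: 2 + 1 = 3 matching atoms.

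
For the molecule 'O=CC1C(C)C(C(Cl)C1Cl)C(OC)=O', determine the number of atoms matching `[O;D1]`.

2

The query [O;D1] means: aliphatic oxygen bonded to exactly one heavy atom.
Check the 14 heavy atoms by environment: 6× C (D3) → no; 2× O (D1) → match; 1× O (D2) → no; 2× C (D1) → no; 2× Cl (D1) → no; 1× C (D2) → no.
That gives 2 matching atoms.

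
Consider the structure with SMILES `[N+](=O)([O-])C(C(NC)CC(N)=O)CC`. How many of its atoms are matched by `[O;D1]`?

The query [O;D1] means: aliphatic oxygen bonded to exactly one heavy atom.
Check the 13 heavy atoms by environment: 2× C (D2) → no; 3× C (D3) → no; 2× O (D1) → match; 1× N (D1) → no; 2× C (D1) → no; 1× N (charge +1, D3) → no; 1× O (charge -1, D1) → match; 1× N (D2) → no.
Summing the matching environments: 2 + 1 = 3 matching atoms.

3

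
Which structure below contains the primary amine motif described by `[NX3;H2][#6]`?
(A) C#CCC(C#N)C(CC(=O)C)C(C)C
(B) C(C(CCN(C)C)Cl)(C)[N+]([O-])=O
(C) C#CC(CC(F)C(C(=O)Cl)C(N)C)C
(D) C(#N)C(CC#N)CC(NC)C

C

[NX3;H2][#6] describes a trivalent nitrogen with two H attached to carbon (a primary amine).
(A) has a nitrile (-C#N) but the nitrogen is NX1 (triple-bonded), not NX3 with two H.
(B) has a dimethylamino group (-N(CH3)2) but the nitrogen has H0, not H2.
(C) contains a primary amino group (-NH2), which satisfies every atom and bond constraint.
(D) has a nitrile (-C#N) but the nitrogen is NX1 (triple-bonded), not NX3 with two H.
So the answer is (C).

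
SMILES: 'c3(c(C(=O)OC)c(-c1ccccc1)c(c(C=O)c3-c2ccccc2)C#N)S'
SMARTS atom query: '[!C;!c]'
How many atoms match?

5

The query [!C;!c] means: neither aliphatic nor aromatic carbon — same as [!#6].
Check the 27 heavy atoms by environment: 18× c (aromatic) → no; 4× C → no; 3× O → match; 1× S → match; 1× N → match.
Summing the matching environments: 3 + 1 + 1 = 5 matching atoms.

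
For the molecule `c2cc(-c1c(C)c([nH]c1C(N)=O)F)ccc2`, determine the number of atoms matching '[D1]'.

The query [D1] means: atom with exactly one heavy-atom neighbour (degree 1).
Check the 16 heavy atoms by environment: 1× n (aromatic, D2) → no; 5× c (aromatic, D3) → no; 5× c (aromatic, D2) → no; 1× F (D1) → match; 1× C (D1) → match; 1× C (D3) → no; 1× O (D1) → match; 1× N (D1) → match.
Summing the matching environments: 1 + 1 + 1 + 1 = 4 matching atoms.

4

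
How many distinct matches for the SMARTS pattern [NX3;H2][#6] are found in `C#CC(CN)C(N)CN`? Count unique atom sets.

3

[NX3;H2][#6] is the SMARTS for a primary amine: a trivalent nitrogen with two H attached to carbon.
The molecule carries 3 separate instances of a primary amino group (-NH2) meeting every constraint; each maps to a distinct set of atoms, giving 3 matches.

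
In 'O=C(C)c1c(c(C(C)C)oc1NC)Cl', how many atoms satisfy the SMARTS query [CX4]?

5

Check the 14 heavy atoms by environment: 1× o (aromatic, X2) → no; 4× c (aromatic, X3) → no; 1× C (X3) → no; 1× O (X1) → no; 5× C (X4) → match; 1× Cl (X1) → no; 1× N (X3) → no.
That gives 5 matching atoms.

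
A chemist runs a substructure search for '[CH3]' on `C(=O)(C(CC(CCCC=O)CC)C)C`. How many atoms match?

3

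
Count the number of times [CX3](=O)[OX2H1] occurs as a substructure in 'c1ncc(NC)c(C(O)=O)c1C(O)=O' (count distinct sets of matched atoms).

2

[CX3](=O)[OX2H1] is the SMARTS for a carboxylic acid: an sp2 carbon double-bonded to O and single-bonded to an -OH oxygen.
The molecule carries 2 separate instances of a carboxylic acid group (-C(=O)OH) meeting every constraint; each maps to a distinct set of atoms, giving 2 matches.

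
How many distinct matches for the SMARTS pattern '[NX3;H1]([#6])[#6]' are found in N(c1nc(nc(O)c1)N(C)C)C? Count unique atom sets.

[NX3;H1]([#6])[#6] is the SMARTS for a secondary amine: a trivalent nitrogen with one H, bonded to two carbons.
Exactly one fragment in the molecule meets all constraints, giving 1 match.

1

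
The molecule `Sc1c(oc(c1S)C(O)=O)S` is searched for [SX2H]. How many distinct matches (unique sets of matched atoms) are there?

[SX2H] is the SMARTS for a thiol: an aliphatic sulfur with two connections, one being H.
The molecule carries 3 separate instances of a thiol (-SH) meeting every constraint; each maps to a distinct set of atoms, giving 3 matches.

3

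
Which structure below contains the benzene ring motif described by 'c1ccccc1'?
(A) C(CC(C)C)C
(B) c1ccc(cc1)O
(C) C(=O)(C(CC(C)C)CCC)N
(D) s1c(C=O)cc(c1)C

B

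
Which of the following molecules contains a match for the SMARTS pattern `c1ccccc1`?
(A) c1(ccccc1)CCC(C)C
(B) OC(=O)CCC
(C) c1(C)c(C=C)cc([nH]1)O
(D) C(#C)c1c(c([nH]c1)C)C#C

A

c1ccccc1 describes six aromatic carbons in a ring (a benzene ring).
(A) contains a phenyl ring, which satisfies every atom and bond constraint.
(B) has a methyl group (-CH3) but no six-membered all-carbon aromatic ring is present.
(C) has a methyl group (-CH3) but no six-membered all-carbon aromatic ring is present.
(D) has a methyl group (-CH3) but no six-membered all-carbon aromatic ring is present.
So the answer is (A).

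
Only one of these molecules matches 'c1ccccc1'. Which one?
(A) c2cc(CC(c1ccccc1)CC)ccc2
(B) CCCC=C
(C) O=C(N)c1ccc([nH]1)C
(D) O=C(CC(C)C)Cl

c1ccccc1 describes six aromatic carbons in a ring (a benzene ring).
(A) contains a phenyl ring, which satisfies every atom and bond constraint.
(B) has a methyl group (-CH3) but no six-membered all-carbon aromatic ring is present.
(C) has a methyl group (-CH3) but no six-membered all-carbon aromatic ring is present.
(D) has a methyl group (-CH3) but no six-membered all-carbon aromatic ring is present.
So the answer is (A).

A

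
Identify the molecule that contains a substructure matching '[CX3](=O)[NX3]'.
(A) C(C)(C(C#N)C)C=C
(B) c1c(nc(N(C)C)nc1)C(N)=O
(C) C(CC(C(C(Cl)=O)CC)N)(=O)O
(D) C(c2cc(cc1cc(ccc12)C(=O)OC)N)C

B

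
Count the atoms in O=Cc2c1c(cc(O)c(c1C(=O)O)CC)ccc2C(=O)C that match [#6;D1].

2

The query [#6;D1] means: carbon bonded to exactly one heavy atom.
Check the 21 heavy atoms by environment: 7× c (aromatic, D3) → no; 3× c (aromatic, D2) → no; 2× C (D3) → no; 5× O (D1) → no; 2× C (D2) → no; 2× C (D1) → match.
That gives 2 matching atoms.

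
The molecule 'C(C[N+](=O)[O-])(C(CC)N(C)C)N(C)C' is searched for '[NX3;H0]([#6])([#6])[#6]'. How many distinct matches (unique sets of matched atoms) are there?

[NX3;H0]([#6])([#6])[#6] is the SMARTS for a tertiary amine: a trivalent nitrogen with no H, bonded to three carbons.
The molecule carries 2 separate instances of a dimethylamino group (-N(CH3)2) meeting every constraint; each maps to a distinct set of atoms, giving 2 matches.

2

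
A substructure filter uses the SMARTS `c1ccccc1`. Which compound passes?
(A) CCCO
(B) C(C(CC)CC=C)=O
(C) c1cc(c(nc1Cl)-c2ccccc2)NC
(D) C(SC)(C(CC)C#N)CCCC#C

C

c1ccccc1 describes six aromatic carbons in a ring (a benzene ring).
(A) has a methyl group (-CH3) but no six-membered all-carbon aromatic ring is present.
(B) has a methyl group (-CH3) but no six-membered all-carbon aromatic ring is present.
(C) contains a phenyl ring, which satisfies every atom and bond constraint.
(D) has a methyl group (-CH3) but no six-membered all-carbon aromatic ring is present.
So the answer is (C).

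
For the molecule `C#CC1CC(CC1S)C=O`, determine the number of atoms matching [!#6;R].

0

The query [!#6;R] means: non-carbon atom that is part of a ring.
Check the 10 heavy atoms by environment: 5× C (in 5-ring) → no; 3× C (acyclic) → no; 1× O (acyclic) → no; 1× S (acyclic) → no.
No environment satisfies the query, so 0 matching atoms.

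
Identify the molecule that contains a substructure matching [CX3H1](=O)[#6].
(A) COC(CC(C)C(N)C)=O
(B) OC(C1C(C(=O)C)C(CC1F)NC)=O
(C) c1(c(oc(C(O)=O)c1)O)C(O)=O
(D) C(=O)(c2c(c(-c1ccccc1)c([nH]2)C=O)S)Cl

D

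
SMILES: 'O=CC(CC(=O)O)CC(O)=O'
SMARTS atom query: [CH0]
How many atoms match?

The query [CH0] means: aliphatic carbon with no attached hydrogen.
Check the 11 heavy atoms by environment: 2× C (H2) → no; 2× C (H1) → no; 2× C (H0) → match; 3× O (H0) → no; 2× O (H1) → no.
That gives 2 matching atoms.

2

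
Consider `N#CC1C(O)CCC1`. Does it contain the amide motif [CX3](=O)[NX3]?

The pattern [CX3](=O)[NX3] describes a carbonyl carbon bonded to a trivalent nitrogen — an amide.
The closest candidate here is a nitrile (-C#N), but the nitrile N is NX1 (triple-bonded), not NX3. No other fragment satisfies the full query, so there is no match.

No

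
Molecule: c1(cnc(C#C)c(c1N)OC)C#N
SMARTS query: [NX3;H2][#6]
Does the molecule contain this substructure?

Yes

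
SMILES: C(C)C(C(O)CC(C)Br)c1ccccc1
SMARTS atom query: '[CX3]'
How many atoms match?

0

Check the 15 heavy atoms by environment: 7× C (X4) → no; 1× Br (X1) → no; 6× c (aromatic, X3) → no; 1× O (X2) → no.
No environment satisfies the query, so 0 matching atoms.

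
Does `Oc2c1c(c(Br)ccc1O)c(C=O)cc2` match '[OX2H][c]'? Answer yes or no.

Yes

The pattern [OX2H][c] describes a hydroxyl oxygen attached to an aromatic carbon — a phenol.
The molecule carries a hydroxyl group (-OH), whose atoms satisfy every constraint of the query, so the pattern matches.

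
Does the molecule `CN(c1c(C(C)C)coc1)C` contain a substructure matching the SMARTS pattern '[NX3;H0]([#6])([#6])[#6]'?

The pattern [NX3;H0]([#6])([#6])[#6] describes a trivalent nitrogen with no H, bonded to three carbons — a tertiary amine.
The molecule carries a dimethylamino group (-N(CH3)2), whose atoms satisfy every constraint of the query, so the pattern matches.

Yes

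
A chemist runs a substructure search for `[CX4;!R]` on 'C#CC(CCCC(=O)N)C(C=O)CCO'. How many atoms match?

The query [CX4;!R] means: aliphatic carbon with four total connections, not in a ring.
Check the 15 heavy atoms by environment: 7× C (X4, acyclic) → match; 1× O (X2, acyclic) → no; 2× C (X3, acyclic) → no; 2× O (X1, acyclic) → no; 1× N (X3, acyclic) → no; 2× C (X2, acyclic) → no.
That gives 7 matching atoms.

7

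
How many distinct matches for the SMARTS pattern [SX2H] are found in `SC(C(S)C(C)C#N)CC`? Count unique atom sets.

2

[SX2H] is the SMARTS for a thiol: an aliphatic sulfur with two connections, one being H.
The molecule carries 2 separate instances of a thiol (-SH) meeting every constraint; each maps to a distinct set of atoms, giving 2 matches.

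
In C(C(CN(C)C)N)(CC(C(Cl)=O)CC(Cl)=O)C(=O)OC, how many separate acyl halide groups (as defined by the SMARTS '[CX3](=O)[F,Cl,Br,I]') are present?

2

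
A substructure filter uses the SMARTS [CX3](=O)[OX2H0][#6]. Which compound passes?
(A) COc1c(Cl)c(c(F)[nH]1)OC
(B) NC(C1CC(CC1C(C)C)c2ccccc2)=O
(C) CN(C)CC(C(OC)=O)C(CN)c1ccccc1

C

[CX3](=O)[OX2H0][#6] describes a carbonyl carbon bonded to an oxygen that is itself bonded to carbon (no H on that O) (an ester).
(A) has a methoxy ether (-OCH3) but the ether oxygen is not adjacent to a C=O carbon.
(B) has a primary amide (-C(=O)NH2) but the carbonyl is bonded to N, not to an O-C linkage.
(C) contains a methyl-ester group (-C(=O)OCH3), which satisfies every atom and bond constraint.
So the answer is (C).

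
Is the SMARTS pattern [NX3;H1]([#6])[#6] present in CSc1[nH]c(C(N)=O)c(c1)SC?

No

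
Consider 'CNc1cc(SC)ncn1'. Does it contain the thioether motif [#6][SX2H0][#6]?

Yes

The pattern [#6][SX2H0][#6] describes an aliphatic sulfur bridging two carbons with no H on the sulfur — a thioether.
The molecule carries a methylthio ether (-SCH3), whose atoms satisfy every constraint of the query, so the pattern matches.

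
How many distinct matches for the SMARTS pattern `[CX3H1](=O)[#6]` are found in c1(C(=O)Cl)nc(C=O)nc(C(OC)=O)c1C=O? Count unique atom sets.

2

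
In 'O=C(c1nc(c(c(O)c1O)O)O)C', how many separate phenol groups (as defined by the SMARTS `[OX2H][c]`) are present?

[OX2H][c] is the SMARTS for a phenol: a hydroxyl oxygen attached to an aromatic carbon.
The molecule carries 4 separate instances of a hydroxyl group (-OH) meeting every constraint; each maps to a distinct set of atoms, giving 4 matches.

4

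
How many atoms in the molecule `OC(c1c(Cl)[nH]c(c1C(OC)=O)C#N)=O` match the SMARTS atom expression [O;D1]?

3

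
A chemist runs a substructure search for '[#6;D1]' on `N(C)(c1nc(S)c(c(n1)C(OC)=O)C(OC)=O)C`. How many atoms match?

4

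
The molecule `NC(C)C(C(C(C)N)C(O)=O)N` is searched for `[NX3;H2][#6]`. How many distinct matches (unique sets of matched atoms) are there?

[NX3;H2][#6] is the SMARTS for a primary amine: a trivalent nitrogen with two H attached to carbon.
The molecule carries 3 separate instances of a primary amino group (-NH2) meeting every constraint; each maps to a distinct set of atoms, giving 3 matches.

3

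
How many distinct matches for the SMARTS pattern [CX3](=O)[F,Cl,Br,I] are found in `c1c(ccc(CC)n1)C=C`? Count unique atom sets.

0

[CX3](=O)[F,Cl,Br,I] is the SMARTS for an acyl halide: a carbonyl carbon bonded to a halogen.
No fragment in the molecule satisfies every constraint, giving 0 matches.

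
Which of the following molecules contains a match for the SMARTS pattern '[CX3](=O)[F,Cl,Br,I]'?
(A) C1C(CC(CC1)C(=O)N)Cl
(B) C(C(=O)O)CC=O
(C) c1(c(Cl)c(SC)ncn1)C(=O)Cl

[CX3](=O)[F,Cl,Br,I] describes a carbonyl carbon bonded to a halogen (an acyl halide).
(A) has a chloro substituent but the Cl is not on a carbonyl carbon.
(B) has a carboxylic acid group (-C(=O)OH) but the carbonyl is bonded to -OH, not to a halogen.
(C) contains an acyl chloride (-C(=O)Cl), which satisfies every atom and bond constraint.
So the answer is (C).

C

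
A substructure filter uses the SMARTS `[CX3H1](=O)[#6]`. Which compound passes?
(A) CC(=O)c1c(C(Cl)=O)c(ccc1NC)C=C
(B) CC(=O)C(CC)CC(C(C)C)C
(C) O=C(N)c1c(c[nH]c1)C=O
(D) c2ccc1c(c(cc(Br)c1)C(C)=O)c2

[CX3H1](=O)[#6] describes an sp2 carbon with one H, double-bonded to O and single-bonded to carbon (an aldehyde).
(A) has an acetyl/ketone group (-C(=O)CH3) but the carbonyl carbon has H0 (two carbon neighbours), not H1.
(B) has an acetyl/ketone group (-C(=O)CH3) but the carbonyl carbon has H0 (two carbon neighbours), not H1.
(C) contains an aldehyde (-CHO), which satisfies every atom and bond constraint.
(D) has an acetyl/ketone group (-C(=O)CH3) but the carbonyl carbon has H0 (two carbon neighbours), not H1.
So the answer is (C).

C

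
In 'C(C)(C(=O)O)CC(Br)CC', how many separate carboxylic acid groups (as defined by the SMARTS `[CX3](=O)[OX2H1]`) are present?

[CX3](=O)[OX2H1] is the SMARTS for a carboxylic acid: an sp2 carbon double-bonded to O and single-bonded to an -OH oxygen.
Exactly one fragment in the molecule meets all constraints, giving 1 match.

1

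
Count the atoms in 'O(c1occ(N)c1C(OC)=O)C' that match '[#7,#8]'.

5

Check the 12 heavy atoms by environment: 1× o (aromatic) → match; 4× c (aromatic) → no; 3× C → no; 3× O → match; 1× N → match.
Summing the matching environments: 1 + 3 + 1 = 5 matching atoms.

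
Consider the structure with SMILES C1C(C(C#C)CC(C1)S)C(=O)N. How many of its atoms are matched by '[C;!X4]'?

3

Check the 12 heavy atoms by environment: 6× C (X4) → no; 2× C (X2) → match; 1× C (X3) → match; 1× O (X1) → no; 1× N (X3) → no; 1× S (X2) → no.
Summing the matching environments: 2 + 1 = 3 matching atoms.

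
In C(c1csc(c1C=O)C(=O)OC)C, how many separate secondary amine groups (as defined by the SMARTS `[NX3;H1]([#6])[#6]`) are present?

[NX3;H1]([#6])[#6] is the SMARTS for a secondary amine: a trivalent nitrogen with one H, bonded to two carbons.
No fragment in the molecule satisfies every constraint, giving 0 matches.

0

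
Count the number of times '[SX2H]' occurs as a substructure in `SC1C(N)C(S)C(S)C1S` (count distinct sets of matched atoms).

4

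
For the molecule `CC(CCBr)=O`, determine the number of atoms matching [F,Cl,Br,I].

Check the 6 heavy atoms by environment: 4× C → no; 1× O → no; 1× Br → match.
That gives 1 matching atom.

1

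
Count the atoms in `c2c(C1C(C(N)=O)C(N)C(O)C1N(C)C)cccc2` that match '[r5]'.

The query [r5] means: r5 matches atoms in a five-membered ring.
Check the 19 heavy atoms by environment: 5× C (in 5-ring) → match; 6× c (aromatic, in 6-ring) → no; 3× N (acyclic) → no; 3× C (acyclic) → no; 2× O (acyclic) → no.
That gives 5 matching atoms.

5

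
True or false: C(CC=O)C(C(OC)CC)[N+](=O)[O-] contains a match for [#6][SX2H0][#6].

False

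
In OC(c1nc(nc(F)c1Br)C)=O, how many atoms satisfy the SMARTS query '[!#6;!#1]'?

6

Check the 12 heavy atoms by environment: 2× n (aromatic) → match; 4× c (aromatic) → no; 2× C → no; 2× O → match; 1× F → match; 1× Br → match.
Summing the matching environments: 2 + 2 + 1 + 1 = 6 matching atoms.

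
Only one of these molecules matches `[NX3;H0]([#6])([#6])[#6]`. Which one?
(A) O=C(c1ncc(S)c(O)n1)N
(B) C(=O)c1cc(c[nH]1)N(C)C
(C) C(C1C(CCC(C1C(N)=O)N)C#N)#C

[NX3;H0]([#6])([#6])[#6] describes a trivalent nitrogen with no H, bonded to three carbons (a tertiary amine).
(A) has a primary amide (-C(=O)NH2) but the amide nitrogen has H2 and only one carbon neighbour.
(B) contains a dimethylamino group (-N(CH3)2), which satisfies every atom and bond constraint.
(C) has a primary amino group (-NH2) but the nitrogen has H2, not H0 with three carbons.
So the answer is (B).

B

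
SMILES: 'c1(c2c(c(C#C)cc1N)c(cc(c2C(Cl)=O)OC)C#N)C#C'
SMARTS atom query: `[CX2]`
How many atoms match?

The query [CX2] means: C with X2: aliphatic carbon with exactly 2 total connections.
Check the 22 heavy atoms by environment: 10× c (aromatic, X3) → no; 5× C (X2) → match; 1× N (X1) → no; 1× C (X3) → no; 1× O (X1) → no; 1× Cl (X1) → no; 1× N (X3) → no; 1× O (X2) → no; 1× C (X4) → no.
That gives 5 matching atoms.

5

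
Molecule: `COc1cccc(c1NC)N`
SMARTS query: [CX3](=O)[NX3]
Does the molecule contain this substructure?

No

The pattern [CX3](=O)[NX3] describes a carbonyl carbon bonded to a trivalent nitrogen — an amide.
The closest candidate here is a primary amino group (-NH2), but the -NH2 is not attached to a carbonyl carbon. No other fragment satisfies the full query, so there is no match.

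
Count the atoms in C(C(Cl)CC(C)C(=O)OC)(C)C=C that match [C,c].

Check the 13 heavy atoms by environment: 10× C → match; 2× O → no; 1× Cl → no.
That gives 10 matching atoms.

10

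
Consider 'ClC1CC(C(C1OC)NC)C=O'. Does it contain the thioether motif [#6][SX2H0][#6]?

No

The pattern [#6][SX2H0][#6] describes an aliphatic sulfur bridging two carbons with no H on the sulfur — a thioether.
The closest candidate here is a methoxy ether (-OCH3), but the bridging atom is O, not S. No other fragment satisfies the full query, so there is no match.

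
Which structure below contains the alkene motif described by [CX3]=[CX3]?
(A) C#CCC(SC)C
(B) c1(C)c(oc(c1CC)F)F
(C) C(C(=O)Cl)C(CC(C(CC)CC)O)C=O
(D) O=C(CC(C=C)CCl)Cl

D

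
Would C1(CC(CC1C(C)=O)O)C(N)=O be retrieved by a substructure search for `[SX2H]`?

No

The pattern [SX2H] describes an aliphatic sulfur with two connections, one being H — a thiol.
The closest candidate here is a hydroxyl group (-OH), but it is an -OH, not an -SH. No other fragment satisfies the full query, so there is no match.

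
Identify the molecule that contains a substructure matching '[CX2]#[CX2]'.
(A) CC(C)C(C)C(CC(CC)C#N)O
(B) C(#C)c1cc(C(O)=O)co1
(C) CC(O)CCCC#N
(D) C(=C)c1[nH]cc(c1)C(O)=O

B

[CX2]#[CX2] describes a carbon-carbon triple bond (an alkyne).
(A) has a nitrile (-C#N) but the triple bond is C#N, not C#C.
(B) contains an ethynyl group (-C#CH), which satisfies every atom and bond constraint.
(C) has a nitrile (-C#N) but the triple bond is C#N, not C#C.
(D) has a vinyl group (-CH=CH2) but the C=C is a double bond; both carbons are CX3, not CX2.
So the answer is (B).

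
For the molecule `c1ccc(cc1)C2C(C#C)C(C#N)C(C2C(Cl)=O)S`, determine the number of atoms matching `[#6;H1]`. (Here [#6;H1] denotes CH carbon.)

11

Check the 19 heavy atoms by environment: 6× C (H1) → match; 3× C (H0) → no; 1× O (H0) → no; 1× Cl (H0) → no; 1× S (H1) → no; 1× N (H0) → no; 1× c (aromatic, H0) → no; 5× c (aromatic, H1) → match.
Summing the matching environments: 6 + 5 = 11 matching atoms.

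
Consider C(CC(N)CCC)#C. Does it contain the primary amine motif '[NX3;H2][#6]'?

The pattern [NX3;H2][#6] describes a trivalent nitrogen with two H attached to carbon — a primary amine.
The molecule carries a primary amino group (-NH2), whose atoms satisfy every constraint of the query, so the pattern matches.

Yes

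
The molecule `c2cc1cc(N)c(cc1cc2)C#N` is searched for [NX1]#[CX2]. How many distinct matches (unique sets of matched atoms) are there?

1

[NX1]#[CX2] is the SMARTS for a nitrile: a nitrogen triple-bonded to a two-connected carbon.
Exactly one fragment in the molecule meets all constraints, giving 1 match.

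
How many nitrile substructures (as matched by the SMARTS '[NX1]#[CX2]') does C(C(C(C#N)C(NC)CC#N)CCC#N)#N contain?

4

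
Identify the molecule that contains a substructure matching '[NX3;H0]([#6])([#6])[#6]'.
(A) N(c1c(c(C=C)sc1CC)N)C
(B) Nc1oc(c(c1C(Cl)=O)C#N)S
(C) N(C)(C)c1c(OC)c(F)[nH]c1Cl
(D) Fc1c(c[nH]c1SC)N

[NX3;H0]([#6])([#6])[#6] describes a trivalent nitrogen with no H, bonded to three carbons (a tertiary amine).
(A) has an N-methylamino group (-NHCH3) but the nitrogen still has one H (H1), not H0.
(B) has a primary amino group (-NH2) but the nitrogen has H2, not H0 with three carbons.
(C) contains a dimethylamino group (-N(CH3)2), which satisfies every atom and bond constraint.
(D) has a primary amino group (-NH2) but the nitrogen has H2, not H0 with three carbons.
So the answer is (C).

C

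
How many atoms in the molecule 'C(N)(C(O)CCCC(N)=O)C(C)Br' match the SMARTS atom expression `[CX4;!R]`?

7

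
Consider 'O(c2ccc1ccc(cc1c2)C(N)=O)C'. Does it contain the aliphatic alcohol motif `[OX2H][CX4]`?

The pattern [OX2H][CX4] describes a hydroxyl oxygen bound to an sp3 (X4) carbon — an aliphatic alcohol.
The closest candidate here is a methoxy ether (-OCH3), but the oxygen has H0 (ether), not H1. No other fragment satisfies the full query, so there is no match.

No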